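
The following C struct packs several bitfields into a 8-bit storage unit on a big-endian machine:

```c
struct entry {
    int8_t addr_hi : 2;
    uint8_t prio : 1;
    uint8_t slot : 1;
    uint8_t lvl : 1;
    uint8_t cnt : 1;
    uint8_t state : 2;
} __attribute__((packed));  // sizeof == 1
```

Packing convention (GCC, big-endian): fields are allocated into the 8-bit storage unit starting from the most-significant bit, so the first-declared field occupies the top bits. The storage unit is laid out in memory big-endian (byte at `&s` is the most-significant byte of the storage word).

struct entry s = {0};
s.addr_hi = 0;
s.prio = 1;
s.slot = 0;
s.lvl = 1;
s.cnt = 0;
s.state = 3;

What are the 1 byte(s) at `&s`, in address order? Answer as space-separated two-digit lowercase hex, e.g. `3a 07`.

addr_hi:2 = 0 → 0x0 << 6 → word 0x00
prio:1 = 1 → 0x1 << 5 → word 0x20
slot:1 = 0 → 0x0 << 4 → word 0x20
lvl:1 = 1 → 0x1 << 3 → word 0x28
cnt:1 = 0 → 0x0 << 2 → word 0x28
state:2 = 3 → 0x3 << 0 → word 0x2b
word = 0x2b → big-endian bytes:
  [0]=0x2b

2b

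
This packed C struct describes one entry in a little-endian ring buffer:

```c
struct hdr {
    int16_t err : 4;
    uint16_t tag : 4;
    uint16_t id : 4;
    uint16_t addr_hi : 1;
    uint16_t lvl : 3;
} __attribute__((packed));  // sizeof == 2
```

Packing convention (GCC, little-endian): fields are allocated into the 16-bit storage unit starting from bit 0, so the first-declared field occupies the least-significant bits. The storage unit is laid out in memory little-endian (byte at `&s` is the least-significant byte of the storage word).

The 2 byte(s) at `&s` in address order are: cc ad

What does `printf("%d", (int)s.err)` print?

-4

[0]=0xcc [1]=0xad (little-endian) → word 0xadcc
err:4 @ bit 0 → (0xadcc>>0)&0xf = 0xc  ←
tag:4 @ bit 4 → (0xadcc>>4)&0xf = 0xc
id:4 @ bit 8 → (0xadcc>>8)&0xf = 0xd
addr_hi:1 @ bit 12 → (0xadcc>>12)&0x1 = 0x0
lvl:3 @ bit 13 → (0xadcc>>13)&0x7 = 0x5
err signed 4b, MSB=1: 12 - 16 = -4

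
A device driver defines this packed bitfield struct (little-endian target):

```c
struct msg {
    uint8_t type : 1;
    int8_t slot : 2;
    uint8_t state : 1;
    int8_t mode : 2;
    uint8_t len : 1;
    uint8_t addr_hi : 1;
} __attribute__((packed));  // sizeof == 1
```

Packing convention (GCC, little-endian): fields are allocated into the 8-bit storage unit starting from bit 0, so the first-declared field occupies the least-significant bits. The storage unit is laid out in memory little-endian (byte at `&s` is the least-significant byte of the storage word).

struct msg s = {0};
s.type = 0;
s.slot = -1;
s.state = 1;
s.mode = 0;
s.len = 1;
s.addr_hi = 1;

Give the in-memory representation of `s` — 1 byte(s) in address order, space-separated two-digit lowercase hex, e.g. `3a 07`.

ce

[0+:1] type=0 & 0x1 = 0x0; word=0x00
[1+:2] slot=-1 & 0x3 = 0x3; word=0x06
[3+:1] state=1 & 0x1 = 0x1; word=0x0e
[4+:2] mode=0 & 0x3 = 0x0; word=0x0e
[6+:1] len=1 & 0x1 = 0x1; word=0x4e
[7+:1] addr_hi=1 & 0x1 = 0x1; word=0xce
word = 0xce → little-endian bytes:
  [0]=0xce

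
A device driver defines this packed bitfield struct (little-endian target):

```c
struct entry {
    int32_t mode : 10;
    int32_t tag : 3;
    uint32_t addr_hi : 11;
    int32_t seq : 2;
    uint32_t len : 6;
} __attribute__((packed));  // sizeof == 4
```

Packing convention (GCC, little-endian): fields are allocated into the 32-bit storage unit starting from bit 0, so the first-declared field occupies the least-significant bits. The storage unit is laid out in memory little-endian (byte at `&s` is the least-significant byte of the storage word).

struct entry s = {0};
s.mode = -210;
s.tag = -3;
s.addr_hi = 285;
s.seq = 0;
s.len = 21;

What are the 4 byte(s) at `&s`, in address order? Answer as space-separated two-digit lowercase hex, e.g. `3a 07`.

2e b7 23 54

mode:10 = -210 → 0x32e << 0 → word 0x0000032e
tag:3 = -3 → 0x5 << 10 → word 0x0000172e
addr_hi:11 = 285 → 0x11d << 13 → word 0x0023b72e
seq:2 = 0 → 0x0 << 24 → word 0x0023b72e
len:6 = 21 → 0x15 << 26 → word 0x5423b72e
word = 0x5423b72e → little-endian bytes:
  [0]=0x2e  [1]=0xb7  [2]=0x23  [3]=0x54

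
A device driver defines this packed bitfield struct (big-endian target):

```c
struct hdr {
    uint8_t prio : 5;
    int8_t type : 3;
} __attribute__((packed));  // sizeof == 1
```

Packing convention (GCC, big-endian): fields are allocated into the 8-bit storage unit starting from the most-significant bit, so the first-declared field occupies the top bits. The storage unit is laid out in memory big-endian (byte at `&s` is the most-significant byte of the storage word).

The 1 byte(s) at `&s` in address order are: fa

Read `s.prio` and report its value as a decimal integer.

31

[0]=0xfa (big-endian) → word 0xfa
prio [3+:5] = (word>>3) & 0x1f = 31  ←
type [0+:3] = (word>>0) & 0x7 = 2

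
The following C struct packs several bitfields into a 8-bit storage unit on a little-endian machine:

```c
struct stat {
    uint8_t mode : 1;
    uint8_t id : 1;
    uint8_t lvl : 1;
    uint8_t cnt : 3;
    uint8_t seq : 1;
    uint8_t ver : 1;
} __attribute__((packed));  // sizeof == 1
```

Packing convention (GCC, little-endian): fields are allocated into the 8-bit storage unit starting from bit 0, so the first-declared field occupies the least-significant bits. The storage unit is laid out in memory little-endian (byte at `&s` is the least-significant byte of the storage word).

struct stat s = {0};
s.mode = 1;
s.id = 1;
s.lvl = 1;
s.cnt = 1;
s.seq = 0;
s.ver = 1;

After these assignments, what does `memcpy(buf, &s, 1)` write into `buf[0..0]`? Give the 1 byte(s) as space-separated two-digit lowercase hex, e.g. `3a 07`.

mode (1b) val=1 bits=0x1 at bit 0: 0x01
id (1b) val=1 bits=0x1 at bit 1: 0x03
lvl (1b) val=1 bits=0x1 at bit 2: 0x07
cnt (3b) val=1 bits=0x1 at bit 3: 0x0f
seq (1b) val=0 bits=0x0 at bit 6: 0x0f
ver (1b) val=1 bits=0x1 at bit 7: 0x8f
word = 0x8f → little-endian bytes:
  [0]=0x8f

8f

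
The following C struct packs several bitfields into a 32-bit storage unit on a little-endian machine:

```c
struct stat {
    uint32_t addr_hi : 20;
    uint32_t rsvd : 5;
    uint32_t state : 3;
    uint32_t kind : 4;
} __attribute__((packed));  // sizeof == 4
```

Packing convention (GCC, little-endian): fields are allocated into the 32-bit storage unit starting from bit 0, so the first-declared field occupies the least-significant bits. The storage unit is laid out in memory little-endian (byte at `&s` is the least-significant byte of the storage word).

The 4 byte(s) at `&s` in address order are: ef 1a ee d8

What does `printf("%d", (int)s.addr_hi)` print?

924399

[0]=0xef [1]=0x1a [2]=0xee [3]=0xd8 (little-endian) → word 0xd8ee1aef
addr_hi [0+:20] = (word>>0) & 0xfffff = 924399  ←
rsvd [20+:5] = (word>>20) & 0x1f = 14
state [25+:3] = (word>>25) & 0x7 = 4
kind [28+:4] = (word>>28) & 0xf = 13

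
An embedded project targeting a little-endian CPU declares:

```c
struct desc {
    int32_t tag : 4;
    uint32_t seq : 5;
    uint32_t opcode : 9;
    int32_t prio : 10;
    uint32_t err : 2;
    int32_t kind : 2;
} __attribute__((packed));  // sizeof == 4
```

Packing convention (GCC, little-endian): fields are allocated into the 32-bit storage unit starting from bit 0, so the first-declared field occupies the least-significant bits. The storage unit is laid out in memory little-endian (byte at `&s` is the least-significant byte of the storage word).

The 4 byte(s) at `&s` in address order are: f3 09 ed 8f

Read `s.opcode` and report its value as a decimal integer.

132

[0]=0xf3 [1]=0x09 [2]=0xed [3]=0x8f (little-endian) → word 0x8fed09f3
tag:4 @ bit 0 → (0x8fed09f3>>0)&0xf = 0x3
seq:5 @ bit 4 → (0x8fed09f3>>4)&0x1f = 0x1f
opcode:9 @ bit 9 → (0x8fed09f3>>9)&0x1ff = 0x84  ←
prio:10 @ bit 18 → (0x8fed09f3>>18)&0x3ff = 0x3fb
err:2 @ bit 28 → (0x8fed09f3>>28)&0x3 = 0x0
kind:2 @ bit 30 → (0x8fed09f3>>30)&0x3 = 0x2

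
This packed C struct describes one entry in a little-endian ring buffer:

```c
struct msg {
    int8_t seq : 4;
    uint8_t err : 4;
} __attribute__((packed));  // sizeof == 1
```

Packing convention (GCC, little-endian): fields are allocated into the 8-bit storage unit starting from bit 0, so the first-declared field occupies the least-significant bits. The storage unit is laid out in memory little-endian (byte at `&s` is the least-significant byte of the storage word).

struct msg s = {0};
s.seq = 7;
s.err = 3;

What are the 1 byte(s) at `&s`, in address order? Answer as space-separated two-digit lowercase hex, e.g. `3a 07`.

37

[0+:4] seq=7 & 0xf = 0x7; word=0x07
[4+:4] err=3 & 0xf = 0x3; word=0x37
word = 0x37 → little-endian bytes:
  [0]=0x37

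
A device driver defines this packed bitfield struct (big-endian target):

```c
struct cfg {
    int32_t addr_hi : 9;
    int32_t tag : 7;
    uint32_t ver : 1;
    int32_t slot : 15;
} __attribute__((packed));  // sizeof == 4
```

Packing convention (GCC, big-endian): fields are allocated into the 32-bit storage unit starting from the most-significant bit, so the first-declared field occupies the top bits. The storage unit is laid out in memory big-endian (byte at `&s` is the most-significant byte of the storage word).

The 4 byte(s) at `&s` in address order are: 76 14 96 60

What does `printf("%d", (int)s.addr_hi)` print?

236

[0]=0x76 [1]=0x14 [2]=0x96 [3]=0x60 (big-endian) → word 0x76149660
addr_hi [23+:9] = (word>>23) & 0x1ff = 236  ←
tag [16+:7] = (word>>16) & 0x7f = 20
ver [15+:1] = (word>>15) & 0x1 = 1
slot [0+:15] = (word>>0) & 0x7fff = 5728
addr_hi signed 9b, MSB=0: value = 236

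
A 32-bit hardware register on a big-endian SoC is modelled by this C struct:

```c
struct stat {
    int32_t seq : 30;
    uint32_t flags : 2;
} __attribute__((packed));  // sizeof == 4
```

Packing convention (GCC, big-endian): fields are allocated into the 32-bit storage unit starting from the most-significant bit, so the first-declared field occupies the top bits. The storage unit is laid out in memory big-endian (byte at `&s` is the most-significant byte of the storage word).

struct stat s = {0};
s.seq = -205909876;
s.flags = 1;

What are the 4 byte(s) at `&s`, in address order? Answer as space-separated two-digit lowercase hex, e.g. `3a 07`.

seq (30b) val=-205909876 bits=0x33ba108c at bit 2: 0xcee84230
flags (2b) val=1 bits=0x1 at bit 0: 0xcee84231
word = 0xcee84231 → big-endian bytes:
  [0]=0xce  [1]=0xe8  [2]=0x42  [3]=0x31

ce e8 42 31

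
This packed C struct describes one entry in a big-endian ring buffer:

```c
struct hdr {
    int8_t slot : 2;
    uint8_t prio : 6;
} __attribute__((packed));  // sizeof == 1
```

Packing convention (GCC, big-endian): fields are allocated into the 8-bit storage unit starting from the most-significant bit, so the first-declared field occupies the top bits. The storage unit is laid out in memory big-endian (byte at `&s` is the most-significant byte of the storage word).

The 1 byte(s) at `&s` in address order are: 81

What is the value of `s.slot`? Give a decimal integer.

[0]=0x81 (big-endian) → word 0x81
slot:2 @ bit 6 → (0x81>>6)&0x3 = 0x2  ←
prio:6 @ bit 0 → (0x81>>0)&0x3f = 0x1
slot signed 2b, MSB=1: 2 - 4 = -2

-2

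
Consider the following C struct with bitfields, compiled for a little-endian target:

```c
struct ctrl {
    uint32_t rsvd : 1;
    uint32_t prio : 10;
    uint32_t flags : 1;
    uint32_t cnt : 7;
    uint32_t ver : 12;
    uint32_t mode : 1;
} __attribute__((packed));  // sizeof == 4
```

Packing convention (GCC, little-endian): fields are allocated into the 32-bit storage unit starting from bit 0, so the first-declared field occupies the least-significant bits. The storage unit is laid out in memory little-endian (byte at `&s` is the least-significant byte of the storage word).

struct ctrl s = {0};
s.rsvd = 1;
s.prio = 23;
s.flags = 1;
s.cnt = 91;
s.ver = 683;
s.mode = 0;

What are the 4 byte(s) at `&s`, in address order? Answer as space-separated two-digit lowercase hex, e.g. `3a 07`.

[0+:1] rsvd=1 & 0x1 = 0x1; word=0x00000001
[1+:10] prio=23 & 0x3ff = 0x17; word=0x0000002f
[11+:1] flags=1 & 0x1 = 0x1; word=0x0000082f
[12+:7] cnt=91 & 0x7f = 0x5b; word=0x0005b82f
[19+:12] ver=683 & 0xfff = 0x2ab; word=0x155db82f
[31+:1] mode=0 & 0x1 = 0x0; word=0x155db82f
word = 0x155db82f → little-endian bytes:
  [0]=0x2f  [1]=0xb8  [2]=0x5d  [3]=0x15

2f b8 5d 15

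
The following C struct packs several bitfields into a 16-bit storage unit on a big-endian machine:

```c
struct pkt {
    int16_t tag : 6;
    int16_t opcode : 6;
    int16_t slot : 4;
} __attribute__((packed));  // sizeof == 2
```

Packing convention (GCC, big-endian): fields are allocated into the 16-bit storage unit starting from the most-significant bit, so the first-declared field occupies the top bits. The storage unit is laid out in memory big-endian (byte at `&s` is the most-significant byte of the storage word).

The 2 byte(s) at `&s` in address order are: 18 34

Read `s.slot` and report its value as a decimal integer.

[0]=0x18 [1]=0x34 (big-endian) → word 0x1834
tag:6 @ bit 10 → (0x1834>>10)&0x3f = 0x6
opcode:6 @ bit 4 → (0x1834>>4)&0x3f = 0x3
slot:4 @ bit 0 → (0x1834>>0)&0xf = 0x4  ←
slot signed 4b, MSB=0: value = 4

4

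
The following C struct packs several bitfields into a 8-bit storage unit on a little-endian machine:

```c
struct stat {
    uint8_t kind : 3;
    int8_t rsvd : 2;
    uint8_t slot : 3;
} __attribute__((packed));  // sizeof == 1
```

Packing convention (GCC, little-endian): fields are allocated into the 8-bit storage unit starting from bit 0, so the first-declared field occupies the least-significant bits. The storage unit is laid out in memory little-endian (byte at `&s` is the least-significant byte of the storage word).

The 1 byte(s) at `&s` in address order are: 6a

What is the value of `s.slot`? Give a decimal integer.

3

[0]=0x6a (little-endian) → word 0x6a
kind [0+:3] = (word>>0) & 0x7 = 2
rsvd [3+:2] = (word>>3) & 0x3 = 1
slot [5+:3] = (word>>5) & 0x7 = 3  ←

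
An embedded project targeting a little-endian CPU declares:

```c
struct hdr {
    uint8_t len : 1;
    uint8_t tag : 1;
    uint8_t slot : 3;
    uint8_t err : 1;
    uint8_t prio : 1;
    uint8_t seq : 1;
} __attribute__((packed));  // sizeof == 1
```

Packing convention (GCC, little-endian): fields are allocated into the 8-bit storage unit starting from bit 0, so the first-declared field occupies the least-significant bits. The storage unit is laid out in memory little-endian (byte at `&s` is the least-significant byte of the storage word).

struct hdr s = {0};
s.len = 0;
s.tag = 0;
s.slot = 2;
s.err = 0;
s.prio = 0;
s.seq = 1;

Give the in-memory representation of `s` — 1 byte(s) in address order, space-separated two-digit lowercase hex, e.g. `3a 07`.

[0+:1] len=0 & 0x1 = 0x0; word=0x00
[1+:1] tag=0 & 0x1 = 0x0; word=0x00
[2+:3] slot=2 & 0x7 = 0x2; word=0x08
[5+:1] err=0 & 0x1 = 0x0; word=0x08
[6+:1] prio=0 & 0x1 = 0x0; word=0x08
[7+:1] seq=1 & 0x1 = 0x1; word=0x88
word = 0x88 → little-endian bytes:
  [0]=0x88

88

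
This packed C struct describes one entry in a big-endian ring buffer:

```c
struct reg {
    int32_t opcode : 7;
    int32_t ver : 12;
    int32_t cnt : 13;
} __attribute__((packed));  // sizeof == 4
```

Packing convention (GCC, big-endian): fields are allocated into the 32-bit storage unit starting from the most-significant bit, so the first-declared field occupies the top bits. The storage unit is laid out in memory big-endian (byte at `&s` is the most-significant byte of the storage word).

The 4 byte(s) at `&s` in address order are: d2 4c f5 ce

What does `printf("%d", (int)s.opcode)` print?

[0]=0xd2 [1]=0x4c [2]=0xf5 [3]=0xce (big-endian) → word 0xd24cf5ce
opcode [25+:7] = (word>>25) & 0x7f = 105  ←
ver [13+:12] = (word>>13) & 0xfff = 615
cnt [0+:13] = (word>>0) & 0x1fff = 5582
opcode signed 7b, MSB=1: 105 - 128 = -23

-23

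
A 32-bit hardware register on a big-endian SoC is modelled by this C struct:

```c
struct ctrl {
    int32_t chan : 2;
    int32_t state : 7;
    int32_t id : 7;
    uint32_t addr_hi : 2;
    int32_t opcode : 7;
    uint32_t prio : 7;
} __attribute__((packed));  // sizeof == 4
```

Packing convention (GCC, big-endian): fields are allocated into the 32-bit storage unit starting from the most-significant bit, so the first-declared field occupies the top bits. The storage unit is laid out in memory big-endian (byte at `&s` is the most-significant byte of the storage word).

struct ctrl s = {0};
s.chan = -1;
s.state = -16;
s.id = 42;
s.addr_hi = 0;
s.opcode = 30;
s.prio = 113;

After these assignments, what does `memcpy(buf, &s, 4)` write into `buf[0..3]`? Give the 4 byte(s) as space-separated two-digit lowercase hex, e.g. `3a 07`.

chan:2 = -1 → 0x3 << 30 → word 0xc0000000
state:7 = -16 → 0x70 << 23 → word 0xf8000000
id:7 = 42 → 0x2a << 16 → word 0xf82a0000
addr_hi:2 = 0 → 0x0 << 14 → word 0xf82a0000
opcode:7 = 30 → 0x1e << 7 → word 0xf82a0f00
prio:7 = 113 → 0x71 << 0 → word 0xf82a0f71
word = 0xf82a0f71 → big-endian bytes:
  [0]=0xf8  [1]=0x2a  [2]=0x0f  [3]=0x71

f8 2a 0f 71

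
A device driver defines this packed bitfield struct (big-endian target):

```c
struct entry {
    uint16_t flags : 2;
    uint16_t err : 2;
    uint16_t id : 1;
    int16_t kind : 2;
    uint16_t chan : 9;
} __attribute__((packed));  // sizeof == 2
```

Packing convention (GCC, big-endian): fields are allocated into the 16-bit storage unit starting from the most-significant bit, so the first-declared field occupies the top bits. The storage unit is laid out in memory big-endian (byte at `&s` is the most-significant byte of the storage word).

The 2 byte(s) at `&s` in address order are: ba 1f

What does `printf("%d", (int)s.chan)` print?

31

[0]=0xba [1]=0x1f (big-endian) → word 0xba1f
flags:2 @ bit 14 → (0xba1f>>14)&0x3 = 0x2
err:2 @ bit 12 → (0xba1f>>12)&0x3 = 0x3
id:1 @ bit 11 → (0xba1f>>11)&0x1 = 0x1
kind:2 @ bit 9 → (0xba1f>>9)&0x3 = 0x1
chan:9 @ bit 0 → (0xba1f>>0)&0x1ff = 0x1f  ←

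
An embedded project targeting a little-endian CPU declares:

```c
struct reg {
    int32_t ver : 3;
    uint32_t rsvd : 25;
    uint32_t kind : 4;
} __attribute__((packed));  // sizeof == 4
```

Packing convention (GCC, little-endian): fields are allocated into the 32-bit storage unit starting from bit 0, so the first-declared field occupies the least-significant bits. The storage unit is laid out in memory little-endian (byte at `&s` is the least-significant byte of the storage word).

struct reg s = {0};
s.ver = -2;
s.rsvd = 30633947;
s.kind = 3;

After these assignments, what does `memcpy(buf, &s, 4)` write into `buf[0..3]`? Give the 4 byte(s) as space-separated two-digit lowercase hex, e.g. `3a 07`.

ver:3 = -2 → 0x6 << 0 → word 0x00000006
rsvd:25 = 30633947 → 0x1d36fdb << 3 → word 0x0e9b7ede
kind:4 = 3 → 0x3 << 28 → word 0x3e9b7ede
word = 0x3e9b7ede → little-endian bytes:
  [0]=0xde  [1]=0x7e  [2]=0x9b  [3]=0x3e

de 7e 9b 3e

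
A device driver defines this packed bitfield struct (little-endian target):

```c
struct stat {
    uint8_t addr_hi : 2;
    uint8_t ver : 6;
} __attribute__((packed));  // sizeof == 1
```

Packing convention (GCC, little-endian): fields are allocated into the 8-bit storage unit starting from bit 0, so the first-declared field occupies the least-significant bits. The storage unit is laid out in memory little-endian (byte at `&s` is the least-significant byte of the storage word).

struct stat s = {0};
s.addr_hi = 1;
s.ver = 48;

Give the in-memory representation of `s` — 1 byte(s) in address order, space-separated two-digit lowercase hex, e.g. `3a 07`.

[0+:2] addr_hi=1 & 0x3 = 0x1; word=0x01
[2+:6] ver=48 & 0x3f = 0x30; word=0xc1
word = 0xc1 → little-endian bytes:
  [0]=0xc1

c1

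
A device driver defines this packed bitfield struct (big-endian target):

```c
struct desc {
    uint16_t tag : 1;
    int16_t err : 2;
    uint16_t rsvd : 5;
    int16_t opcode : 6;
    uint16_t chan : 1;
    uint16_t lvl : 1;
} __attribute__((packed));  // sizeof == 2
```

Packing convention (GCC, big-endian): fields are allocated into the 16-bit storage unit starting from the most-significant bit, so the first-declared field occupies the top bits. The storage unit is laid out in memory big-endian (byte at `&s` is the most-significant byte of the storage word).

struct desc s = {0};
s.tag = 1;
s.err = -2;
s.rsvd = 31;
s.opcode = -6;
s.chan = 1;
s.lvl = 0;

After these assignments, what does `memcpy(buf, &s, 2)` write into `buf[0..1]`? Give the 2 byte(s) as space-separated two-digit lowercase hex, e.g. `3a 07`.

[15+:1] tag=1 & 0x1 = 0x1; word=0x8000
[13+:2] err=-2 & 0x3 = 0x2; word=0xc000
[8+:5] rsvd=31 & 0x1f = 0x1f; word=0xdf00
[2+:6] opcode=-6 & 0x3f = 0x3a; word=0xdfe8
[1+:1] chan=1 & 0x1 = 0x1; word=0xdfea
[0+:1] lvl=0 & 0x1 = 0x0; word=0xdfea
word = 0xdfea → big-endian bytes:
  [0]=0xdf  [1]=0xea

df ea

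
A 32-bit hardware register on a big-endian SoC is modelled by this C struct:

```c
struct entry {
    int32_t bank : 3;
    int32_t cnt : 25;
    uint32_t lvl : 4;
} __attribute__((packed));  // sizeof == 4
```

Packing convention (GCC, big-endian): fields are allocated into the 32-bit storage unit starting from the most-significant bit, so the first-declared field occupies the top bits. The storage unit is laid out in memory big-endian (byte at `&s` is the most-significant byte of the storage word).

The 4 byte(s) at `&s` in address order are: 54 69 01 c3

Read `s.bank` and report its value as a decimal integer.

2

[0]=0x54 [1]=0x69 [2]=0x01 [3]=0xc3 (big-endian) → word 0x546901c3
bank:3 @ bit 29 → (0x546901c3>>29)&0x7 = 0x2  ←
cnt:25 @ bit 4 → (0x546901c3>>4)&0x1ffffff = 0x146901c
lvl:4 @ bit 0 → (0x546901c3>>0)&0xf = 0x3
bank signed 3b, MSB=0: value = 2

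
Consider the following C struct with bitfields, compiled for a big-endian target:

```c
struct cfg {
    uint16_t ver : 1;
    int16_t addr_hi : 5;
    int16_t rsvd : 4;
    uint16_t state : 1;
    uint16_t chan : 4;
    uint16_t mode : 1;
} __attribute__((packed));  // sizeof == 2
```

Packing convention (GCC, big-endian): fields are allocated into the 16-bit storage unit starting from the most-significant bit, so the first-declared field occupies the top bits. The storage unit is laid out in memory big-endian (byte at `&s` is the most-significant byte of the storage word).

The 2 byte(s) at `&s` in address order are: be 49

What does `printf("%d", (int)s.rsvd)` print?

[0]=0xbe [1]=0x49 (big-endian) → word 0xbe49
ver:1 @ bit 15 → (0xbe49>>15)&0x1 = 0x1
addr_hi:5 @ bit 10 → (0xbe49>>10)&0x1f = 0xf
rsvd:4 @ bit 6 → (0xbe49>>6)&0xf = 0x9  ←
state:1 @ bit 5 → (0xbe49>>5)&0x1 = 0x0
chan:4 @ bit 1 → (0xbe49>>1)&0xf = 0x4
mode:1 @ bit 0 → (0xbe49>>0)&0x1 = 0x1
rsvd signed 4b, MSB=1: 9 - 16 = -7

-7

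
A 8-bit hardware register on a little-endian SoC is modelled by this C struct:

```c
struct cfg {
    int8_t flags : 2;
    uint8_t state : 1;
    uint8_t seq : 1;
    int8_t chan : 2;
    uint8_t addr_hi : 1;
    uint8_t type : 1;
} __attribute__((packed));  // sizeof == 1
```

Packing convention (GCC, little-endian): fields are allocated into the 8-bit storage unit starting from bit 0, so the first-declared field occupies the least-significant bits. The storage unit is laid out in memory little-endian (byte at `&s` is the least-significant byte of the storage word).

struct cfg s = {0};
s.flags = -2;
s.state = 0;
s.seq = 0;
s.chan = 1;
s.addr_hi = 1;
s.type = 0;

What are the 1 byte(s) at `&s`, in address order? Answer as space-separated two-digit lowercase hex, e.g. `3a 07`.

52

flags:2 = -2 → 0x2 << 0 → word 0x02
state:1 = 0 → 0x0 << 2 → word 0x02
seq:1 = 0 → 0x0 << 3 → word 0x02
chan:2 = 1 → 0x1 << 4 → word 0x12
addr_hi:1 = 1 → 0x1 << 6 → word 0x52
type:1 = 0 → 0x0 << 7 → word 0x52
word = 0x52 → little-endian bytes:
  [0]=0x52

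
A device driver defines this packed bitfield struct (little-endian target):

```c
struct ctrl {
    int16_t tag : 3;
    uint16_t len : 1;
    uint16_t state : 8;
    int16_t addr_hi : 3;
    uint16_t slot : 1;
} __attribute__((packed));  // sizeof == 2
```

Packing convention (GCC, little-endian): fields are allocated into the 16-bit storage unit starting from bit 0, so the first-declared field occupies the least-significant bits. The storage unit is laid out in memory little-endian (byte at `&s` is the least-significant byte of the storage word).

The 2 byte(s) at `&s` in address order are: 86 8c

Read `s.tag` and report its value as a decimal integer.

[0]=0x86 [1]=0x8c (little-endian) → word 0x8c86
tag [0+:3] = (word>>0) & 0x7 = 6  ←
len [3+:1] = (word>>3) & 0x1 = 0
state [4+:8] = (word>>4) & 0xff = 200
addr_hi [12+:3] = (word>>12) & 0x7 = 0
slot [15+:1] = (word>>15) & 0x1 = 1
tag signed 3b, MSB=1: 6 - 8 = -2

-2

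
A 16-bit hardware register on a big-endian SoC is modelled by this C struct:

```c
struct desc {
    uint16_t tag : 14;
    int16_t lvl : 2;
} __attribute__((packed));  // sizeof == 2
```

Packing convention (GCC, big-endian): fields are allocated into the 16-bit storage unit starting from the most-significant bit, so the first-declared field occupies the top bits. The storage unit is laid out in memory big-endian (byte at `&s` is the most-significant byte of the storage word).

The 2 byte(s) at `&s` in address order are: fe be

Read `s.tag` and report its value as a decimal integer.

[0]=0xfe [1]=0xbe (big-endian) → word 0xfebe
tag:14 @ bit 2 → (0xfebe>>2)&0x3fff = 0x3faf  ←
lvl:2 @ bit 0 → (0xfebe>>0)&0x3 = 0x2

16303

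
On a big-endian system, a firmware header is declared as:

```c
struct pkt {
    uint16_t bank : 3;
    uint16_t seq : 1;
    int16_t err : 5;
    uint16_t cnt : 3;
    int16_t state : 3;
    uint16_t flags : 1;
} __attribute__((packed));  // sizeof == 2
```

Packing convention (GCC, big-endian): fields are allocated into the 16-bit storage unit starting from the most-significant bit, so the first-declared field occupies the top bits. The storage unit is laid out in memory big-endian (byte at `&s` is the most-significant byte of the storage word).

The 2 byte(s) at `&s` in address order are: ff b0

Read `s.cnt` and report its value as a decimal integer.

[0]=0xff [1]=0xb0 (big-endian) → word 0xffb0
bank:3 @ bit 13 → (0xffb0>>13)&0x7 = 0x7
seq:1 @ bit 12 → (0xffb0>>12)&0x1 = 0x1
err:5 @ bit 7 → (0xffb0>>7)&0x1f = 0x1f
cnt:3 @ bit 4 → (0xffb0>>4)&0x7 = 0x3  ←
state:3 @ bit 1 → (0xffb0>>1)&0x7 = 0x0
flags:1 @ bit 0 → (0xffb0>>0)&0x1 = 0x0

3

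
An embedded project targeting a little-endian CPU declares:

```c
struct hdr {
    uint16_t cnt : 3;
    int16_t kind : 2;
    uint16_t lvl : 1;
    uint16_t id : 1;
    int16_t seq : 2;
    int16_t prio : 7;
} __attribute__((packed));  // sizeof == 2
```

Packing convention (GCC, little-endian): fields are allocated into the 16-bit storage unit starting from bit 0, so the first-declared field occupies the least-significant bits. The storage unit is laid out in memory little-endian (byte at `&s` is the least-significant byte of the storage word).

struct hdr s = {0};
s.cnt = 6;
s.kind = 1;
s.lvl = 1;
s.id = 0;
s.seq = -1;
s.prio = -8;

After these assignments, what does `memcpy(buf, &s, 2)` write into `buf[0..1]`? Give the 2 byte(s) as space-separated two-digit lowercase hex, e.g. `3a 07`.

ae f1

cnt:3 = 6 → 0x6 << 0 → word 0x0006
kind:2 = 1 → 0x1 << 3 → word 0x000e
lvl:1 = 1 → 0x1 << 5 → word 0x002e
id:1 = 0 → 0x0 << 6 → word 0x002e
seq:2 = -1 → 0x3 << 7 → word 0x01ae
prio:7 = -8 → 0x78 << 9 → word 0xf1ae
word = 0xf1ae → little-endian bytes:
  [0]=0xae  [1]=0xf1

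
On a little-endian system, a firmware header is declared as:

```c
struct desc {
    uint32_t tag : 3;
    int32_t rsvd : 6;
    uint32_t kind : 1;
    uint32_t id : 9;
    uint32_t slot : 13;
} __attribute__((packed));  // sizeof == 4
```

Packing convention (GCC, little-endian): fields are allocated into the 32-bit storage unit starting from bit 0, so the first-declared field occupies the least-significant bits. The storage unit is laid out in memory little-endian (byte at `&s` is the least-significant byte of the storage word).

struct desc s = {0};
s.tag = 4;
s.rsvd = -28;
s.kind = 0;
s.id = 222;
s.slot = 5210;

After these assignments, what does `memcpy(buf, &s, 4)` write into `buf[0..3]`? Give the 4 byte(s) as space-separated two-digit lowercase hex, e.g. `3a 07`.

tag:3 = 4 → 0x4 << 0 → word 0x00000004
rsvd:6 = -28 → 0x24 << 3 → word 0x00000124
kind:1 = 0 → 0x0 << 9 → word 0x00000124
id:9 = 222 → 0xde << 10 → word 0x00037924
slot:13 = 5210 → 0x145a << 19 → word 0xa2d37924
word = 0xa2d37924 → little-endian bytes:
  [0]=0x24  [1]=0x79  [2]=0xd3  [3]=0xa2

24 79 d3 a2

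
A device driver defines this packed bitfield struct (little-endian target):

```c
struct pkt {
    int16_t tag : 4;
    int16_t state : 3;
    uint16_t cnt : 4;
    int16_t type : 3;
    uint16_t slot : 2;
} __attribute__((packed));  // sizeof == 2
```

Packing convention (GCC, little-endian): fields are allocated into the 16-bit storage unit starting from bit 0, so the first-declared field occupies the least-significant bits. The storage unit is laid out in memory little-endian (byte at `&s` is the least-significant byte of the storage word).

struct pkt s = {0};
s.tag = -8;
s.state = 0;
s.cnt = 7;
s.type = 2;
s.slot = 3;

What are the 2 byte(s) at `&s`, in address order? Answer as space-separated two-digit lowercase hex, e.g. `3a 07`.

tag:4 = -8 → 0x8 << 0 → word 0x0008
state:3 = 0 → 0x0 << 4 → word 0x0008
cnt:4 = 7 → 0x7 << 7 → word 0x0388
type:3 = 2 → 0x2 << 11 → word 0x1388
slot:2 = 3 → 0x3 << 14 → word 0xd388
word = 0xd388 → little-endian bytes:
  [0]=0x88  [1]=0xd3

88 d3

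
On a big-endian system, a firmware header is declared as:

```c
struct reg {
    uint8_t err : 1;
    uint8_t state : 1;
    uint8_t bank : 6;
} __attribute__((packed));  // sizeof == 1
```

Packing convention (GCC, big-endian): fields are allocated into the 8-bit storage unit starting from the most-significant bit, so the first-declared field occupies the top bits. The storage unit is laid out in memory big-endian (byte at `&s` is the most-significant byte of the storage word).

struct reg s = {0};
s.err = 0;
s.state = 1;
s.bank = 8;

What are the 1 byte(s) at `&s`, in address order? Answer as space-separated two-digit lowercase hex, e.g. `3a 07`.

48

err (1b) val=0 bits=0x0 at bit 7: 0x00
state (1b) val=1 bits=0x1 at bit 6: 0x40
bank (6b) val=8 bits=0x8 at bit 0: 0x48
word = 0x48 → big-endian bytes:
  [0]=0x48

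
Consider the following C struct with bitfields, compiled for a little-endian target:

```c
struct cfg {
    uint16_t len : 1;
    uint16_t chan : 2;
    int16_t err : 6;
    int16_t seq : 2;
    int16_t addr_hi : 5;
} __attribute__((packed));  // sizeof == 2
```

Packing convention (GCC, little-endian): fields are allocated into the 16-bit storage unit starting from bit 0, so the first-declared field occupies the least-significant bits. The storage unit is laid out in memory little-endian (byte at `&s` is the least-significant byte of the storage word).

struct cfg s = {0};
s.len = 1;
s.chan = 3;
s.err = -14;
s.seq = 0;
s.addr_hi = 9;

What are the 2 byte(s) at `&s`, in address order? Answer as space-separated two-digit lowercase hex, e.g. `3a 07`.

len:1 = 1 → 0x1 << 0 → word 0x0001
chan:2 = 3 → 0x3 << 1 → word 0x0007
err:6 = -14 → 0x32 << 3 → word 0x0197
seq:2 = 0 → 0x0 << 9 → word 0x0197
addr_hi:5 = 9 → 0x9 << 11 → word 0x4997
word = 0x4997 → little-endian bytes:
  [0]=0x97  [1]=0x49

97 49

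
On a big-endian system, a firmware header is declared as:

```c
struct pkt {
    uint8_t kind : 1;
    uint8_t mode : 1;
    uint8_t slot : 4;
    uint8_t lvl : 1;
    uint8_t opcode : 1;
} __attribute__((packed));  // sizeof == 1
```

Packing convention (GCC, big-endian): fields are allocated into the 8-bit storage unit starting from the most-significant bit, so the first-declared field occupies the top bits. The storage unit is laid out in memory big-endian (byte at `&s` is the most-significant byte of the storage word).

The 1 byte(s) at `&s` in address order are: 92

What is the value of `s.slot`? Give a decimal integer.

[0]=0x92 (big-endian) → word 0x92
kind:1 @ bit 7 → (0x92>>7)&0x1 = 0x1
mode:1 @ bit 6 → (0x92>>6)&0x1 = 0x0
slot:4 @ bit 2 → (0x92>>2)&0xf = 0x4  ←
lvl:1 @ bit 1 → (0x92>>1)&0x1 = 0x1
opcode:1 @ bit 0 → (0x92>>0)&0x1 = 0x0

4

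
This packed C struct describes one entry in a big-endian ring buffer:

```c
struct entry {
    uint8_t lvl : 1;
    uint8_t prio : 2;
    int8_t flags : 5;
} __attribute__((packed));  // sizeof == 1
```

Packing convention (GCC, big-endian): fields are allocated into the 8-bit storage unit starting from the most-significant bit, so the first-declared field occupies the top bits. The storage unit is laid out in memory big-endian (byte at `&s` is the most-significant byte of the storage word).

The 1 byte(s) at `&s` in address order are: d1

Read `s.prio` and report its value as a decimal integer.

2

[0]=0xd1 (big-endian) → word 0xd1
lvl [7+:1] = (word>>7) & 0x1 = 1
prio [5+:2] = (word>>5) & 0x3 = 2  ←
flags [0+:5] = (word>>0) & 0x1f = 17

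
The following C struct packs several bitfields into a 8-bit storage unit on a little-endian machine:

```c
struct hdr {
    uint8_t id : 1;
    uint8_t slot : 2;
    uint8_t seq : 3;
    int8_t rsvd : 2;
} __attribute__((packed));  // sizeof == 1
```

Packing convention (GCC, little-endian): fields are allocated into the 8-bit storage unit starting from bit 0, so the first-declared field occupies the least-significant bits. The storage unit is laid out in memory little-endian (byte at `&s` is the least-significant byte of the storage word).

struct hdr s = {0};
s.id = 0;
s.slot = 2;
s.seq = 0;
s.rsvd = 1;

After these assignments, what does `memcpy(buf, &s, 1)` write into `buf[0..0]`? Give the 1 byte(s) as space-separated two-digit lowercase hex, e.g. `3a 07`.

id (1b) val=0 bits=0x0 at bit 0: 0x00
slot (2b) val=2 bits=0x2 at bit 1: 0x04
seq (3b) val=0 bits=0x0 at bit 3: 0x04
rsvd (2b) val=1 bits=0x1 at bit 6: 0x44
word = 0x44 → little-endian bytes:
  [0]=0x44

44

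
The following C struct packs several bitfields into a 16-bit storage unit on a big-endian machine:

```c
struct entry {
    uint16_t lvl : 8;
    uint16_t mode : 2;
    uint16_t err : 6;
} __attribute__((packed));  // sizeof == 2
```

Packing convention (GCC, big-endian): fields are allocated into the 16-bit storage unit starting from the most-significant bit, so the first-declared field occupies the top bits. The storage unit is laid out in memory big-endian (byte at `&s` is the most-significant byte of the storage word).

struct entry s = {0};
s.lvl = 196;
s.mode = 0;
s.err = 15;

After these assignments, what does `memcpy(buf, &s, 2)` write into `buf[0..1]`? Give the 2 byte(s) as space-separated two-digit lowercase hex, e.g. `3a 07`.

[8+:8] lvl=196 & 0xff = 0xc4; word=0xc400
[6+:2] mode=0 & 0x3 = 0x0; word=0xc400
[0+:6] err=15 & 0x3f = 0xf; word=0xc40f
word = 0xc40f → big-endian bytes:
  [0]=0xc4  [1]=0x0f

c4 0f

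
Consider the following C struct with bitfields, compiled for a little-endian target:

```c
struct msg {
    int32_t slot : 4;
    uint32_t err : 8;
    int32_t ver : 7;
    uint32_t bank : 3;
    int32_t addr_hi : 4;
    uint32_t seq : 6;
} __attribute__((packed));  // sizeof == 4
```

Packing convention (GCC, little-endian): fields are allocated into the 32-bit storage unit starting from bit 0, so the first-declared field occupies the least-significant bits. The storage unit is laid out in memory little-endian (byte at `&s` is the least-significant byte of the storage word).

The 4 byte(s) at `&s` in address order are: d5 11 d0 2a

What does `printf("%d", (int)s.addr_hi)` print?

-5

[0]=0xd5 [1]=0x11 [2]=0xd0 [3]=0x2a (little-endian) → word 0x2ad011d5
slot:4 @ bit 0 → (0x2ad011d5>>0)&0xf = 0x5
err:8 @ bit 4 → (0x2ad011d5>>4)&0xff = 0x1d
ver:7 @ bit 12 → (0x2ad011d5>>12)&0x7f = 0x1
bank:3 @ bit 19 → (0x2ad011d5>>19)&0x7 = 0x2
addr_hi:4 @ bit 22 → (0x2ad011d5>>22)&0xf = 0xb  ←
seq:6 @ bit 26 → (0x2ad011d5>>26)&0x3f = 0xa
addr_hi signed 4b, MSB=1: 11 - 16 = -5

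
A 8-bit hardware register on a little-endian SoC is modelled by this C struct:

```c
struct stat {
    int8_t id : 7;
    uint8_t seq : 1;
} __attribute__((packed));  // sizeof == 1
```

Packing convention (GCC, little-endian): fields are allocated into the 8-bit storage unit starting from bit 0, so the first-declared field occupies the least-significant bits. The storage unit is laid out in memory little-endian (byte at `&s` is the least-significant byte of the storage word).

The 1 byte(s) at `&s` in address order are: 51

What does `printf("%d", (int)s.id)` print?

[0]=0x51 (little-endian) → word 0x51
id [0+:7] = (word>>0) & 0x7f = 81  ←
seq [7+:1] = (word>>7) & 0x1 = 0
id signed 7b, MSB=1: 81 - 128 = -47

-47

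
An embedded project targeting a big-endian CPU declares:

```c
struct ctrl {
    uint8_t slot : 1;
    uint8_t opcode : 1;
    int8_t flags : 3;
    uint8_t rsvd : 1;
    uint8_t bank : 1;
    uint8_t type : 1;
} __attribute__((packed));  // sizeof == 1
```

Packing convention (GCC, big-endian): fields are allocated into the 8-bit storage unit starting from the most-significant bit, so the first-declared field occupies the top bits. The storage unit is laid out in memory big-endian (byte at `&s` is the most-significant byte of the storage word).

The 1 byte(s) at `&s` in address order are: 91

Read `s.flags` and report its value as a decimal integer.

2

[0]=0x91 (big-endian) → word 0x91
slot:1 @ bit 7 → (0x91>>7)&0x1 = 0x1
opcode:1 @ bit 6 → (0x91>>6)&0x1 = 0x0
flags:3 @ bit 3 → (0x91>>3)&0x7 = 0x2  ←
rsvd:1 @ bit 2 → (0x91>>2)&0x1 = 0x0
bank:1 @ bit 1 → (0x91>>1)&0x1 = 0x0
type:1 @ bit 0 → (0x91>>0)&0x1 = 0x1
flags signed 3b, MSB=0: value = 2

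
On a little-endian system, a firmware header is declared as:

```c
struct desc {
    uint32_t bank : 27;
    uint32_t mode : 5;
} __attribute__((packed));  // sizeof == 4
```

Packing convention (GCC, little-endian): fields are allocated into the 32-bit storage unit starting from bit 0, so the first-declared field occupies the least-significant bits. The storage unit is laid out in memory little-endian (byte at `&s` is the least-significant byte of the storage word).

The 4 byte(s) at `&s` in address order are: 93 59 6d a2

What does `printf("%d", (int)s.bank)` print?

40720787

[0]=0x93 [1]=0x59 [2]=0x6d [3]=0xa2 (little-endian) → word 0xa26d5993
bank [0+:27] = (word>>0) & 0x7ffffff = 40720787  ←
mode [27+:5] = (word>>27) & 0x1f = 20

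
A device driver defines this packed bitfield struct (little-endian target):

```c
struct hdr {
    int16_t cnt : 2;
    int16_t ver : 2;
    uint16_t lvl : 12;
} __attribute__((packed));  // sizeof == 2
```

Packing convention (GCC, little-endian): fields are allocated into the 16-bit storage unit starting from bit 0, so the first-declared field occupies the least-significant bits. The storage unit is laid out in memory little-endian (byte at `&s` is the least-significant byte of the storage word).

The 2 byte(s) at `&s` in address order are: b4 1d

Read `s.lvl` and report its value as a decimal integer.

475

[0]=0xb4 [1]=0x1d (little-endian) → word 0x1db4
cnt [0+:2] = (word>>0) & 0x3 = 0
ver [2+:2] = (word>>2) & 0x3 = 1
lvl [4+:12] = (word>>4) & 0xfff = 475  ←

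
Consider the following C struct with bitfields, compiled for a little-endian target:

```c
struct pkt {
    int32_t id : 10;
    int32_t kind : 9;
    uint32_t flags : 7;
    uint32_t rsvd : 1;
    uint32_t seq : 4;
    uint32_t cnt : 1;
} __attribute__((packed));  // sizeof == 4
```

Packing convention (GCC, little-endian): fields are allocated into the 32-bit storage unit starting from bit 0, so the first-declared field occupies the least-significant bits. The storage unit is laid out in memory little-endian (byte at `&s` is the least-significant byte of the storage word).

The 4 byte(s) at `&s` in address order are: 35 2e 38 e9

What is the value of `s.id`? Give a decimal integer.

[0]=0x35 [1]=0x2e [2]=0x38 [3]=0xe9 (little-endian) → word 0xe9382e35
id [0+:10] = (word>>0) & 0x3ff = 565  ←
kind [10+:9] = (word>>10) & 0x1ff = 11
flags [19+:7] = (word>>19) & 0x7f = 39
rsvd [26+:1] = (word>>26) & 0x1 = 0
seq [27+:4] = (word>>27) & 0xf = 13
cnt [31+:1] = (word>>31) & 0x1 = 1
id signed 10b, MSB=1: 565 - 1024 = -459

-459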